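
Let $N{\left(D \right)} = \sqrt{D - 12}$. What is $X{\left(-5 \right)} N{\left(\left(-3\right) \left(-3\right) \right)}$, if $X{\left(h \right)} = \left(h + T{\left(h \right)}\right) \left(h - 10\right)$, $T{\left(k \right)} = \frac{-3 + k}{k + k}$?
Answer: $63 i \sqrt{3} \approx 109.12 i$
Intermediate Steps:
$N{\left(D \right)} = \sqrt{-12 + D}$
$T{\left(k \right)} = \frac{-3 + k}{2 k}$
$X{\left(h \right)} = \left(-10 + h\right) \left(h + \frac{-3 + h}{2 h}\right)$ ($X{\left(h \right)} = \left(h + \frac{-3 + h}{2 h}\right) \left(h - 10\right) = \left(h + \frac{-3 + h}{2 h}\right) \left(-10 + h\right) = \left(-10 + h\right) \left(h + \frac{-3 + h}{2 h}\right)$)
$X{\left(-5 \right)} N{\left(\left(-3\right) \left(-3\right) \right)} = \left(- \frac{13}{2} + \left(-5\right)^{2} + \frac{15}{-5} - - \frac{95}{2}\right) \sqrt{-12 - -9} = \left(- \frac{13}{2} + 25 + 15 \left(- \frac{1}{5}\right) + \frac{95}{2}\right) \sqrt{-12 + 9} = \left(- \frac{13}{2} + 25 - 3 + \frac{95}{2}\right) \sqrt{-3} = 63 i \sqrt{3}$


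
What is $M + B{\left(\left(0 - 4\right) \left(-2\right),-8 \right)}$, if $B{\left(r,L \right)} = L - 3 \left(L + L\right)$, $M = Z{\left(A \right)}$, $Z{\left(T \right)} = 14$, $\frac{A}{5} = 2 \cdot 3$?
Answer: $54$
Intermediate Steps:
$A = 30$ ($A = 5 \cdot 2 \cdot 3 = 5 \cdot 6 = 30$)
$M = 14$
$B{\left(r,L \right)} = - 5 L$ ($B{\left(r,L \right)} = L - 3 \cdot 2 L = L - 6 L = - 5 L$)
$M + B{\left(\left(0 - 4\right) \left(-2\right),-8 \right)} = 14 - -40 = 14 + 40 = 54$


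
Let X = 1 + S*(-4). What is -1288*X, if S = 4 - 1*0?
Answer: 19320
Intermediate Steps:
S = 4 (S = 4 + 0 = 4)
X = -15 (X = 1 + 4*(-4) = 1 - 16 = -15)
-1288*X = -1288*(-15) = 19320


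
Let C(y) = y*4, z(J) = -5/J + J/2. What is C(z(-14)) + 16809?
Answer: 117477/7 ≈ 16782.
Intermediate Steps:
z(J) = J/2 - 5/J (z(J) = -5/J + J*(½) = -5/J + J/2 = J/2 - 5/J)
C(y) = 4*y
C(z(-14)) + 16809 = 4*((½)*(-14) - 5/(-14)) + 16809 = 4*(-7 - 5*(-1/14)) + 16809 = 4*(-7 + 5/14) + 16809 = 4*(-93/14) + 16809 = -186/7 + 16809 = 117477/7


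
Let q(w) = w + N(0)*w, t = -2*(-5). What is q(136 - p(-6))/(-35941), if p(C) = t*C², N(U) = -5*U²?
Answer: 224/35941 ≈ 0.0062324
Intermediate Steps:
t = 10
p(C) = 10*C²
q(w) = w (q(w) = w + (-5*0²)*w = w + (-5*0)*w = w + 0*w = w + 0 = w)
q(136 - p(-6))/(-35941) = (136 - 10*(-6)²)/(-35941) = (136 - 10*36)*(-1/35941) = (136 - 1*360)*(-1/35941) = (136 - 360)*(-1/35941) = -224*(-1/35941) = 224/35941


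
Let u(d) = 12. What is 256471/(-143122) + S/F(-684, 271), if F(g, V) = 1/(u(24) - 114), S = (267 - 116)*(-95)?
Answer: 209414422709/143122 ≈ 1.4632e+6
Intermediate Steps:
S = -14345 (S = 151*(-95) = -14345)
F(g, V) = -1/102 (F(g, V) = 1/(12 - 114) = 1/(-102) = -1/102)
256471/(-143122) + S/F(-684, 271) = 256471/(-143122) - 14345/(-1/102) = 256471*(-1/143122) - 14345*(-102) = -256471/143122 + 1463190 = 209414422709/143122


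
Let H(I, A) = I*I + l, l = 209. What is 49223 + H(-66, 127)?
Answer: 53788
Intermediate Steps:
H(I, A) = 209 + I**2 (H(I, A) = I*I + 209 = I**2 + 209 = 209 + I**2)
49223 + H(-66, 127) = 49223 + (209 + (-66)**2) = 49223 + (209 + 4356) = 49223 + 4565 = 53788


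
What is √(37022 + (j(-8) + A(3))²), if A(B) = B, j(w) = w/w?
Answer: √37038 ≈ 192.45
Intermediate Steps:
j(w) = 1
√(37022 + (j(-8) + A(3))²) = √(37022 + (1 + 3)²) = √(37022 + 4²) = √(37022 + 16) = √37038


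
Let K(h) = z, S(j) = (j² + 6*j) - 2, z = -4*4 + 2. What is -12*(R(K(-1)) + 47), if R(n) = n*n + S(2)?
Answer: -3084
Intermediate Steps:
z = -14 (z = -16 + 2 = -14)
S(j) = -2 + j² + 6*j
K(h) = -14
R(n) = 14 + n² (R(n) = n*n + (-2 + 2² + 6*2) = n² + (-2 + 4 + 12) = n² + 14 = 14 + n²)
-12*(R(K(-1)) + 47) = -12*((14 + (-14)²) + 47) = -12*((14 + 196) + 47) = -12*(210 + 47) = -12*257 = -3084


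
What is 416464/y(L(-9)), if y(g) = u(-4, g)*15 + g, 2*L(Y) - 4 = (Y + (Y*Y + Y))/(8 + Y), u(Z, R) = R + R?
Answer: -832928/1829 ≈ -455.40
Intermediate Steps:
u(Z, R) = 2*R
L(Y) = 2 + (Y² + 2*Y)/(2*(8 + Y)) (L(Y) = 2 + ((Y + (Y*Y + Y))/(8 + Y))/2 = 2 + ((Y + (Y² + Y))/(8 + Y))/2 = 2 + ((Y + (Y + Y²))/(8 + Y))/2 = 2 + ((Y² + 2*Y)/(8 + Y))/2 = 2 + (Y² + 2*Y)/(2*(8 + Y)))
y(g) = 31*g (y(g) = (2*g)*15 + g = 30*g + g = 31*g)
416464/y(L(-9)) = 416464/((31*((32 + (-9)² + 6*(-9))/(2*(8 - 9))))) = 416464/((31*((½)*(32 + 81 - 54)/(-1)))) = 416464/((31*((½)*(-1)*59))) = 416464/((31*(-59/2))) = 416464/(-1829/2) = 416464*(-2/1829) = -832928/1829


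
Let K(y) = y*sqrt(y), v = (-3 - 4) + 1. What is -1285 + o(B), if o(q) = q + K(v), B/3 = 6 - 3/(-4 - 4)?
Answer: -10127/8 - 6*I*sqrt(6) ≈ -1265.9 - 14.697*I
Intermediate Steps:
v = -6 (v = -7 + 1 = -6)
B = 153/8 (B = 3*(6 - 3/(-4 - 4)) = 3*(6 - 3/(-8)) = 3*(6 - 1/8*(-3)) = 3*(6 + 3/8) = 3*(51/8) = 153/8 ≈ 19.125)
K(y) = y**(3/2)
o(q) = q - 6*I*sqrt(6) (o(q) = q + (-6)**(3/2) = q - 6*I*sqrt(6))
-1285 + o(B) = -1285 + (153/8 - 6*I*sqrt(6)) = -10127/8 - 6*I*sqrt(6)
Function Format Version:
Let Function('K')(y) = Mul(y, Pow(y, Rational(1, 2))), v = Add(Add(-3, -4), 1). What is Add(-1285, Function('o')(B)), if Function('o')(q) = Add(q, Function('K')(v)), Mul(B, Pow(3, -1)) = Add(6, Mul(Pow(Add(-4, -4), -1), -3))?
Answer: Add(Rational(-10127, 8), Mul(-6, I, Pow(6, Rational(1, 2)))) ≈ Add(-1265.9, Mul(-14.697, I))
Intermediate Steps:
v = -6 (v = Add(-7, 1) = -6)
B = Rational(153, 8) (B = Mul(3, Add(6, Mul(Pow(Add(-4, -4), -1), -3))) = Mul(3, Add(6, Mul(Pow(-8, -1), -3))) = Mul(3, Add(6, Mul(Rational(-1, 8), -3))) = Mul(3, Add(6, Rational(3, 8))) = Mul(3, Rational(51, 8)) = Rational(153, 8) ≈ 19.125)
Function('K')(y) = Pow(y, Rational(3, 2))
Function('o')(q) = Add(q, Mul(-6, I, Pow(6, Rational(1, 2)))) (Function('o')(q) = Add(q, Pow(-6, Rational(3, 2))) = Add(q, Mul(-6, I, Pow(6, Rational(1, 2)))))
Add(-1285, Function('o')(B)) = Add(-1285, Add(Rational(153, 8), Mul(-6, I, Pow(6, Rational(1, 2))))) = Add(Rational(-10127, 8), Mul(-6, I, Pow(6, Rational(1, 2))))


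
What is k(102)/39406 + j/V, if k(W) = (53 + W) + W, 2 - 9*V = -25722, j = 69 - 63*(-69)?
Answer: 393190783/253419986 ≈ 1.5515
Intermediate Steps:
j = 4416 (j = 69 + 4347 = 4416)
V = 25724/9 (V = 2/9 - ⅑*(-25722) = 2/9 + 2858 = 25724/9 ≈ 2858.2)
k(W) = 53 + 2*W
k(102)/39406 + j/V = (53 + 2*102)/39406 + 4416/(25724/9) = (53 + 204)*(1/39406) + 4416*(9/25724) = 257*(1/39406) + 9936/6431 = 257/39406 + 9936/6431 = 393190783/253419986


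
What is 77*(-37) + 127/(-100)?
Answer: -285027/100 ≈ -2850.3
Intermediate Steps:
77*(-37) + 127/(-100) = -2849 + 127*(-1/100) = -2849 - 127/100 = -285027/100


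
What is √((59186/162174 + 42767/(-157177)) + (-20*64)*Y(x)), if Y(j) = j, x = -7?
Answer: 4*√90964719439536018367158/12745011399 ≈ 94.658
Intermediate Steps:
√((59186/162174 + 42767/(-157177)) + (-20*64)*Y(x)) = √((59186/162174 + 42767/(-157177)) - 20*64*(-7)) = √((59186*(1/162174) + 42767*(-1/157177)) - 1280*(-7)) = √((29593/81087 - 42767/157177) + 8960) = √(1183491232/12745011399 + 8960) = √(114196485626272/12745011399) = 4*√90964719439536018367158/12745011399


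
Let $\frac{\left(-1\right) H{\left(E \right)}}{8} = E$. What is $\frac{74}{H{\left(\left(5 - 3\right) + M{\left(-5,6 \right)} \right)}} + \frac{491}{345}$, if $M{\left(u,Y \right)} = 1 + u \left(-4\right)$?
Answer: $\frac{1409}{1380} \approx 1.021$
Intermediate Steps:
$M{\left(u,Y \right)} = 1 - 4 u$
$H{\left(E \right)} = - 8 E$
$\frac{74}{H{\left(\left(5 - 3\right) + M{\left(-5,6 \right)} \right)}} + \frac{491}{345} = \frac{74}{\left(-8\right) \left(\left(5 - 3\right) + \left(1 - -20\right)\right)} + \frac{491}{345} = \frac{74}{\left(-8\right) \left(2 + \left(1 + 20\right)\right)} + 491 \cdot \frac{1}{345} = \frac{74}{\left(-8\right) \left(2 + 21\right)} + \frac{491}{345} = \frac{74}{\left(-8\right) 23} + \frac{491}{345} = \frac{74}{-184} + \frac{491}{345} = 74 \left(- \frac{1}{184}\right) + \frac{491}{345} = - \frac{37}{92} + \frac{491}{345} = \frac{1409}{1380}$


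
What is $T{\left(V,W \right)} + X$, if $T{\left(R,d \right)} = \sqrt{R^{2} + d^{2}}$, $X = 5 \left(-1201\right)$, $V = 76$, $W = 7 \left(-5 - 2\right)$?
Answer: $-6005 + \sqrt{8177} \approx -5914.6$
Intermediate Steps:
$W = -49$ ($W = 7 \left(-7\right) = -49$)
$X = -6005$
$T{\left(V,W \right)} + X = \sqrt{76^{2} + \left(-49\right)^{2}} - 6005 = \sqrt{5776 + 2401} - 6005 = \sqrt{8177} - 6005 = -6005 + \sqrt{8177}$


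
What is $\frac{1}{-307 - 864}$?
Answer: $- \frac{1}{1171} \approx -0.00085397$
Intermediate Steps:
$\frac{1}{-307 - 864} = \frac{1}{-1171} = - \frac{1}{1171}$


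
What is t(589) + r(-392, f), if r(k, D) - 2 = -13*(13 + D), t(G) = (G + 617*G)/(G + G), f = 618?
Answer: -7892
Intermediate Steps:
t(G) = 309 (t(G) = (618*G)/((2*G)) = (618*G)*(1/(2*G)) = 309)
r(k, D) = -167 - 13*D (r(k, D) = 2 - 13*(13 + D) = 2 + (-169 - 13*D) = -167 - 13*D)
t(589) + r(-392, f) = 309 + (-167 - 13*618) = 309 + (-167 - 8034) = 309 - 8201 = -7892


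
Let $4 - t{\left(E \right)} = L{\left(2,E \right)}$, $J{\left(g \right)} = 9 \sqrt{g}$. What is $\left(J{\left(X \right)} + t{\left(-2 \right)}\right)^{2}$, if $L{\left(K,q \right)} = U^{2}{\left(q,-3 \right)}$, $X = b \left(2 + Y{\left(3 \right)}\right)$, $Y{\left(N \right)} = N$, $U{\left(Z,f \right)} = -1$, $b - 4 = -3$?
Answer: $414 + 54 \sqrt{5} \approx 534.75$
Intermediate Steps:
$b = 1$ ($b = 4 - 3 = 1$)
$X = 5$ ($X = 1 \left(2 + 3\right) = 1 \cdot 5 = 5$)
$L{\left(K,q \right)} = 1$ ($L{\left(K,q \right)} = \left(-1\right)^{2} = 1$)
$t{\left(E \right)} = 3$ ($t{\left(E \right)} = 4 - 1 = 3$)
$\left(J{\left(X \right)} + t{\left(-2 \right)}\right)^{2} = \left(9 \sqrt{5} + 3\right)^{2} = \left(3 + 9 \sqrt{5}\right)^{2}$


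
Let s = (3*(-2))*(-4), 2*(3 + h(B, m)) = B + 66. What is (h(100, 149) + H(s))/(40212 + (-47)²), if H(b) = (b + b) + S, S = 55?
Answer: 183/42421 ≈ 0.0043139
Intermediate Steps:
h(B, m) = 30 + B/2 (h(B, m) = -3 + (B + 66)/2 = -3 + (66 + B)/2 = -3 + (33 + B/2) = 30 + B/2)
s = 24 (s = -6*(-4) = 24)
H(b) = 55 + 2*b (H(b) = (b + b) + 55 = 2*b + 55 = 55 + 2*b)
(h(100, 149) + H(s))/(40212 + (-47)²) = ((30 + (½)*100) + (55 + 2*24))/(40212 + (-47)²) = ((30 + 50) + (55 + 48))/(40212 + 2209) = (80 + 103)/42421 = 183*(1/42421) = 183/42421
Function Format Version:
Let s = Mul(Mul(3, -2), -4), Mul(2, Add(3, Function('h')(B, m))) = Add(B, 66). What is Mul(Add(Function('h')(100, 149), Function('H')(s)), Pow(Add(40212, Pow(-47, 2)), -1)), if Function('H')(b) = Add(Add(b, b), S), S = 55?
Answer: Rational(183, 42421) ≈ 0.0043139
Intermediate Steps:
Function('h')(B, m) = Add(30, Mul(Rational(1, 2), B)) (Function('h')(B, m) = Add(-3, Mul(Rational(1, 2), Add(B, 66))) = Add(-3, Mul(Rational(1, 2), Add(66, B))) = Add(-3, Add(33, Mul(Rational(1, 2), B))) = Add(30, Mul(Rational(1, 2), B)))
s = 24 (s = Mul(-6, -4) = 24)
Function('H')(b) = Add(55, Mul(2, b)) (Function('H')(b) = Add(Add(b, b), 55) = Add(Mul(2, b), 55) = Add(55, Mul(2, b)))
Mul(Add(Function('h')(100, 149), Function('H')(s)), Pow(Add(40212, Pow(-47, 2)), -1)) = Mul(Add(Add(30, Mul(Rational(1, 2), 100)), Add(55, Mul(2, 24))), Pow(Add(40212, Pow(-47, 2)), -1)) = Mul(Add(Add(30, 50), Add(55, 48)), Pow(Add(40212, 2209), -1)) = Mul(Add(80, 103), Pow(42421, -1)) = Mul(183, Rational(1, 42421)) = Rational(183, 42421)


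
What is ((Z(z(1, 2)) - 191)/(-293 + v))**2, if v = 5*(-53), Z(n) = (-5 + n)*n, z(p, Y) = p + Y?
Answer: 38809/311364 ≈ 0.12464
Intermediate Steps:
z(p, Y) = Y + p
Z(n) = n*(-5 + n)
v = -265
((Z(z(1, 2)) - 191)/(-293 + v))**2 = (((2 + 1)*(-5 + (2 + 1)) - 191)/(-293 - 265))**2 = ((3*(-5 + 3) - 191)/(-558))**2 = ((3*(-2) - 191)*(-1/558))**2 = ((-6 - 191)*(-1/558))**2 = (-197*(-1/558))**2 = (197/558)**2 = 38809/311364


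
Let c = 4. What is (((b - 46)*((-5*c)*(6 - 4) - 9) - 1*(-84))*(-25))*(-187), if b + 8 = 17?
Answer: 8868475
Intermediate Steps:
b = 9 (b = -8 + 17 = 9)
(((b - 46)*((-5*c)*(6 - 4) - 9) - 1*(-84))*(-25))*(-187) = (((9 - 46)*((-5*4)*(6 - 4) - 9) - 1*(-84))*(-25))*(-187) = ((-37*(-20*2 - 9) + 84)*(-25))*(-187) = ((-37*(-40 - 9) + 84)*(-25))*(-187) = ((-37*(-49) + 84)*(-25))*(-187) = ((1813 + 84)*(-25))*(-187) = (1897*(-25))*(-187) = -47425*(-187) = 8868475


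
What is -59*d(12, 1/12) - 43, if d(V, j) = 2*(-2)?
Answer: 193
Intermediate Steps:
d(V, j) = -4
-59*d(12, 1/12) - 43 = -59*(-4) - 43 = 236 - 43 = 193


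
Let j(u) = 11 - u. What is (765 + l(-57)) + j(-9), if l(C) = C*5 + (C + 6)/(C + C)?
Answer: 19017/38 ≈ 500.45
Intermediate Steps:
l(C) = 5*C + (6 + C)/(2*C) (l(C) = 5*C + (6 + C)/((2*C)) = 5*C + (6 + C)*(1/(2*C)) = 5*C + (6 + C)/(2*C))
(765 + l(-57)) + j(-9) = (765 + (½ + 3/(-57) + 5*(-57))) + (11 - 1*(-9)) = (765 + (½ + 3*(-1/57) - 285)) + (11 + 9) = (765 + (½ - 1/19 - 285)) + 20 = (765 - 10813/38) + 20 = 18257/38 + 20 = 19017/38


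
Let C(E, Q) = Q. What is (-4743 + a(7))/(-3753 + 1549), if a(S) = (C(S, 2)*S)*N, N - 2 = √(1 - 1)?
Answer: 4715/2204 ≈ 2.1393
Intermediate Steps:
N = 2 (N = 2 + √(1 - 1) = 2 + √0 = 2 + 0 = 2)
a(S) = 4*S (a(S) = (2*S)*2 = 4*S)
(-4743 + a(7))/(-3753 + 1549) = (-4743 + 4*7)/(-3753 + 1549) = (-4743 + 28)/(-2204) = -4715*(-1/2204) = 4715/2204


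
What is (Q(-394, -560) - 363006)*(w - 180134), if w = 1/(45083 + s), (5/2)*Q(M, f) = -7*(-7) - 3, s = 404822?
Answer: 147088360215624322/2249525 ≈ 6.5386e+10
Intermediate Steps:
Q(M, f) = 92/5 (Q(M, f) = 2*(-7*(-7) - 3)/5 = 2*(49 - 3)/5 = (⅖)*46 = 92/5)
w = 1/449905 (w = 1/(45083 + 404822) = 1/449905 ≈ 2.2227e-6)
(Q(-394, -560) - 363006)*(w - 180134) = (92/5 - 363006)*(1/449905 - 180134) = -1814938/5*(-81043187269/449905) = 147088360215624322/2249525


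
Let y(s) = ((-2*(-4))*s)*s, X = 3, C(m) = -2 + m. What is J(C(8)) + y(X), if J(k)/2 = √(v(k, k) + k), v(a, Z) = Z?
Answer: 72 + 4*√3 ≈ 78.928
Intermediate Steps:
y(s) = 8*s² (y(s) = (8*s)*s = 8*s²)
J(k) = 2*√2*√k (J(k) = 2*√(k + k) = 2*√(2*k) = 2*(√2*√k) = 2*√2*√k)
J(C(8)) + y(X) = 2*√2*√(-2 + 8) + 8*3² = 2*√2*√6 + 8*9 = 4*√3 + 72 = 72 + 4*√3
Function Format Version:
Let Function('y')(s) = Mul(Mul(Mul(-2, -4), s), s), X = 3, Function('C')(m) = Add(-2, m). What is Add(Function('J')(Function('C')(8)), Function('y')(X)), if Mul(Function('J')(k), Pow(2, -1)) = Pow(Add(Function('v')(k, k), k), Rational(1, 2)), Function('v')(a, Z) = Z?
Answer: Add(72, Mul(4, Pow(3, Rational(1, 2)))) ≈ 78.928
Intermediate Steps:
Function('y')(s) = Mul(8, Pow(s, 2)) (Function('y')(s) = Mul(Mul(8, s), s) = Mul(8, Pow(s, 2)))
Function('J')(k) = Mul(2, Pow(2, Rational(1, 2)), Pow(k, Rational(1, 2))) (Function('J')(k) = Mul(2, Pow(Add(k, k), Rational(1, 2))) = Mul(2, Pow(Mul(2, k), Rational(1, 2))) = Mul(2, Mul(Pow(2, Rational(1, 2)), Pow(k, Rational(1, 2)))) = Mul(2, Pow(2, Rational(1, 2)), Pow(k, Rational(1, 2))))
Add(Function('J')(Function('C')(8)), Function('y')(X)) = Add(Mul(2, Pow(2, Rational(1, 2)), Pow(Add(-2, 8), Rational(1, 2))), Mul(8, Pow(3, 2))) = Add(Mul(2, Pow(2, Rational(1, 2)), Pow(6, Rational(1, 2))), Mul(8, 9)) = Add(Mul(4, Pow(3, Rational(1, 2))), 72) = Add(72, Mul(4, Pow(3, Rational(1, 2))))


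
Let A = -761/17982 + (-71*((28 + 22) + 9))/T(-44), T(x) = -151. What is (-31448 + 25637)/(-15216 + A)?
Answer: 15778503702/41240519225 ≈ 0.38260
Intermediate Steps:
A = 75211687/2715282 (A = -761/17982 - 71*((28 + 22) + 9)/(-151) = -761*1/17982 - 71*(50 + 9)*(-1/151) = -761/17982 - 71*59*(-1/151) = -761/17982 - 4189*(-1/151) = -761/17982 + 4189/151 = 75211687/2715282 ≈ 27.699)
(-31448 + 25637)/(-15216 + A) = (-31448 + 25637)/(-15216 + 75211687/2715282) = -5811/(-41240519225/2715282) = -5811*(-2715282/41240519225) = 15778503702/41240519225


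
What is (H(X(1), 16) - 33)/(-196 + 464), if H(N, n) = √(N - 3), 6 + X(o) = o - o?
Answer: -33/268 + 3*I/268 ≈ -0.12313 + 0.011194*I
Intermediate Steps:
X(o) = -6 (X(o) = -6 + (o - o) = -6 + 0 = -6)
H(N, n) = √(-3 + N)
(H(X(1), 16) - 33)/(-196 + 464) = (√(-3 - 6) - 33)/(-196 + 464) = (√(-9) - 33)/268 = (3*I - 33)*(1/268) = (-33 + 3*I)*(1/268) = -33/268 + 3*I/268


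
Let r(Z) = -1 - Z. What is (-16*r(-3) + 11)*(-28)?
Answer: 588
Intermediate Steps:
(-16*r(-3) + 11)*(-28) = (-16*(-1 - 1*(-3)) + 11)*(-28) = (-16*(-1 + 3) + 11)*(-28) = (-16*2 + 11)*(-28) = (-32 + 11)*(-28) = -21*(-28) = 588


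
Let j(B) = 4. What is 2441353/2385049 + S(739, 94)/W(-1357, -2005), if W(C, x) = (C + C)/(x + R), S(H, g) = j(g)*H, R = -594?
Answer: 23440036089/8277523 ≈ 2831.8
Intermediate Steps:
S(H, g) = 4*H
W(C, x) = 2*C/(-594 + x) (W(C, x) = (C + C)/(x - 594) = (2*C)/(-594 + x) = 2*C/(-594 + x))
2441353/2385049 + S(739, 94)/W(-1357, -2005) = 2441353/2385049 + (4*739)/((2*(-1357)/(-594 - 2005))) = 2441353*(1/2385049) + 2956/((2*(-1357)/(-2599))) = 143609/140297 + 2956/((2*(-1357)*(-1/2599))) = 143609/140297 + 2956/(118/113) = 143609/140297 + 2956*(113/118) = 143609/140297 + 167014/59 = 23440036089/8277523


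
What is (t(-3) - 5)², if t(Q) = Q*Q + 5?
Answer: 81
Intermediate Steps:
t(Q) = 5 + Q² (t(Q) = Q² + 5 = 5 + Q²)
(t(-3) - 5)² = ((5 + (-3)²) - 5)² = ((5 + 9) - 5)² = (14 - 5)² = 9² = 81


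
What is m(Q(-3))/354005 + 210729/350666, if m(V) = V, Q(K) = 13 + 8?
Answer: 74606483631/124137517330 ≈ 0.60100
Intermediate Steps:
Q(K) = 21
m(Q(-3))/354005 + 210729/350666 = 21/354005 + 210729/350666 = 74606483631/124137517330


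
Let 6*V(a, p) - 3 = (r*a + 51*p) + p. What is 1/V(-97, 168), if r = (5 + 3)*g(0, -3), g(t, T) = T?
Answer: 2/3689 ≈ 0.00054215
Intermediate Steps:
r = -24 (r = (5 + 3)*(-3) = 8*(-3) = -24)
V(a, p) = 1/2 - 4*a + 26*p/3 (V(a, p) = 1/2 + ((-24*a + 51*p) + p)/6 = 1/2 + (-24*a + 52*p)/6 = 1/2 + (-4*a + 26*p/3) = 1/2 - 4*a + 26*p/3)
1/V(-97, 168) = 1/(1/2 - 4*(-97) + (26/3)*168) = 1/(1/2 + 388 + 1456) = 1/(3689/2) = 2/3689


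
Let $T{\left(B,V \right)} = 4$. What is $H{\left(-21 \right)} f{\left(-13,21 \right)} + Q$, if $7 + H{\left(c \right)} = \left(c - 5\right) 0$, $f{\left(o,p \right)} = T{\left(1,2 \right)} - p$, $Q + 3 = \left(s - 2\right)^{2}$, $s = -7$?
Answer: $197$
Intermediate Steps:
$Q = 78$ ($Q = -3 + \left(-7 - 2\right)^{2} = -3 + \left(-9\right)^{2} = -3 + 81 = 78$)
$f{\left(o,p \right)} = 4 - p$
$H{\left(c \right)} = -7$ ($H{\left(c \right)} = -7 + \left(c - 5\right) 0 = -7 + \left(-5 + c\right) 0 = -7 + 0 = -7$)
$H{\left(-21 \right)} f{\left(-13,21 \right)} + Q = - 7 \left(4 - 21\right) + 78 = \left(-7\right) \left(-17\right) + 78 = 119 + 78 = 197$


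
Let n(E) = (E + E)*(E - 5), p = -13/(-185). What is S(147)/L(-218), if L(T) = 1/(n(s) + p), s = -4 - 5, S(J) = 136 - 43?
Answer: 4336869/185 ≈ 23443.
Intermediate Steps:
S(J) = 93
s = -9
p = 13/185 (p = -13*(-1/185) = 13/185 ≈ 0.070270)
n(E) = 2*E*(-5 + E) (n(E) = (2*E)*(-5 + E) = 2*E*(-5 + E))
L(T) = 185/46633 (L(T) = 1/(2*(-9)*(-5 - 9) + 13/185) = 1/(2*(-9)*(-14) + 13/185) = 1/(252 + 13/185) = 1/(46633/185) = 185/46633)
S(147)/L(-218) = 93/(185/46633) = 93*(46633/185) = 4336869/185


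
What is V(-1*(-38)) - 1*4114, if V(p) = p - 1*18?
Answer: -4094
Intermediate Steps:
V(p) = -18 + p (V(p) = p - 18 = -18 + p)
V(-1*(-38)) - 1*4114 = (-18 - 1*(-38)) - 1*4114 = (-18 + 38) - 4114 = 20 - 4114 = -4094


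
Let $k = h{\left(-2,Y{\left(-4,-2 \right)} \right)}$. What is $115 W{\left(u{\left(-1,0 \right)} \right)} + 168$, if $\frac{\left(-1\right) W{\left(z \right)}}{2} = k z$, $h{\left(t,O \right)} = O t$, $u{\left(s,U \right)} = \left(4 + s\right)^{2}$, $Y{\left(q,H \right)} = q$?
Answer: $-16392$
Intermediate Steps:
$k = 8$ ($k = \left(-4\right) \left(-2\right) = 8$)
$W{\left(z \right)} = - 16 z$ ($W{\left(z \right)} = - 2 \cdot 8 z = - 16 z$)
$115 W{\left(u{\left(-1,0 \right)} \right)} + 168 = 115 \left(- 16 \left(4 - 1\right)^{2}\right) + 168 = 115 \left(- 16 \cdot 3^{2}\right) + 168 = 115 \left(\left(-16\right) 9\right) + 168 = 115 \left(-144\right) + 168 = -16560 + 168 = -16392$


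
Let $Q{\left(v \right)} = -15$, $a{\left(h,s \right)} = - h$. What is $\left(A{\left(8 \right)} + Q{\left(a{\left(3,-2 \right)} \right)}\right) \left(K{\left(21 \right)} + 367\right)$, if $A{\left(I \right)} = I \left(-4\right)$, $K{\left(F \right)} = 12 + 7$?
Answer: $-18142$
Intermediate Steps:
$K{\left(F \right)} = 19$
$A{\left(I \right)} = - 4 I$
$\left(A{\left(8 \right)} + Q{\left(a{\left(3,-2 \right)} \right)}\right) \left(K{\left(21 \right)} + 367\right) = \left(\left(-4\right) 8 - 15\right) \left(19 + 367\right) = \left(-32 - 15\right) 386 = \left(-47\right) 386 = -18142$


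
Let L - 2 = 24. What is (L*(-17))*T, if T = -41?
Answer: 18122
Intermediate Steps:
L = 26 (L = 2 + 24 = 26)
(L*(-17))*T = (26*(-17))*(-41) = -442*(-41) = 18122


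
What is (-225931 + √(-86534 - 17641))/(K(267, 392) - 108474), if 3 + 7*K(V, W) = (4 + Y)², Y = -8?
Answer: 1581517/759305 - 21*I*√463/151861 ≈ 2.0828 - 0.0029755*I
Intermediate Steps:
K(V, W) = 13/7 (K(V, W) = -3/7 + (4 - 8)²/7 = -3/7 + (⅐)*(-4)² = -3/7 + (⅐)*16 = -3/7 + 16/7 = 13/7)
(-225931 + √(-86534 - 17641))/(K(267, 392) - 108474) = (-225931 + √(-86534 - 17641))/(13/7 - 108474) = (-225931 + √(-104175))/(-759305/7) = (-225931 + 15*I*√463)*(-7/759305) = 1581517/759305 - 21*I*√463/151861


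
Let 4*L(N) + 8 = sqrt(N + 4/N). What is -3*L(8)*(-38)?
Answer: -228 + 57*sqrt(34)/4 ≈ -144.91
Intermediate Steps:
L(N) = -2 + sqrt(N + 4/N)/4
-3*L(8)*(-38) = -3*(-2 + sqrt(8 + 4/8)/4)*(-38) = -3*(-2 + sqrt(8 + 4*(1/8))/4)*(-38) = -3*(-2 + sqrt(8 + 1/2)/4)*(-38) = -3*(-2 + sqrt(17/2)/4)*(-38) = -3*(-2 + (sqrt(34)/2)/4)*(-38) = -3*(-2 + sqrt(34)/8)*(-38) = (6 - 3*sqrt(34)/8)*(-38) = -228 + 57*sqrt(34)/4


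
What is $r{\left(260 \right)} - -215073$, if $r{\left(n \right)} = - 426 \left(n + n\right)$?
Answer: $-6447$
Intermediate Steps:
$r{\left(n \right)} = - 852 n$ ($r{\left(n \right)} = - 426 \cdot 2 n = - 852 n$)
$r{\left(260 \right)} - -215073 = \left(-852\right) 260 - -215073 = -221520 + 215073 = -6447$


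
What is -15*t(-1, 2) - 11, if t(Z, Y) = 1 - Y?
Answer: 4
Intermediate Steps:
-15*t(-1, 2) - 11 = -15*(1 - 1*2) - 11 = -15*(1 - 2) - 11 = -15*(-1) - 11 = 15 - 11 = 4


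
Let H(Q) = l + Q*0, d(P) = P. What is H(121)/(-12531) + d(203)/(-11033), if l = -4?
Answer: -2499661/138254523 ≈ -0.018080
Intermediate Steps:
H(Q) = -4 (H(Q) = -4 + Q*0 = -4 + 0 = -4)
H(121)/(-12531) + d(203)/(-11033) = -4/(-12531) + 203/(-11033) = -4*(-1/12531) + 203*(-1/11033) = 4/12531 - 203/11033 = -2499661/138254523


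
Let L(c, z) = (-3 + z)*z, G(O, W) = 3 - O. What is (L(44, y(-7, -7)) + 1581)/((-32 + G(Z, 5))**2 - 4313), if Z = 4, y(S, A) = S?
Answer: -127/248 ≈ -0.51210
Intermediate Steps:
L(c, z) = z*(-3 + z)
(L(44, y(-7, -7)) + 1581)/((-32 + G(Z, 5))**2 - 4313) = (-7*(-3 - 7) + 1581)/((-32 + (3 - 1*4))**2 - 4313) = (-7*(-10) + 1581)/((-32 + (3 - 4))**2 - 4313) = (70 + 1581)/((-32 - 1)**2 - 4313) = 1651/((-33)**2 - 4313) = 1651/(1089 - 4313) = 1651/(-3224) = 1651*(-1/3224) = -127/248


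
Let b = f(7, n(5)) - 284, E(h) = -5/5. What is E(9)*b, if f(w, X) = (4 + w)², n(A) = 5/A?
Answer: 163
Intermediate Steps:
E(h) = -1 (E(h) = -5*⅕ = -1)
b = -163 (b = (4 + 7)² - 284 = 11² - 284 = 121 - 284 = -163)
E(9)*b = -1*(-163) = 163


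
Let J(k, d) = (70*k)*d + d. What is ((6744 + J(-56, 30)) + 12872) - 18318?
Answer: -116272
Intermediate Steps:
J(k, d) = d + 70*d*k (J(k, d) = 70*d*k + d = d + 70*d*k)
((6744 + J(-56, 30)) + 12872) - 18318 = ((6744 + 30*(1 + 70*(-56))) + 12872) - 18318 = ((6744 + 30*(1 - 3920)) + 12872) - 18318 = ((6744 + 30*(-3919)) + 12872) - 18318 = ((6744 - 117570) + 12872) - 18318 = (-110826 + 12872) - 18318 = -97954 - 18318 = -116272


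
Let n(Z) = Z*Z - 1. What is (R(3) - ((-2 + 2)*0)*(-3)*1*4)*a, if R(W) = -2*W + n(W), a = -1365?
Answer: -2730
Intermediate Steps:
n(Z) = -1 + Z**2 (n(Z) = Z**2 - 1 = -1 + Z**2)
R(W) = -1 + W**2 - 2*W (R(W) = -2*W + (-1 + W**2) = -1 + W**2 - 2*W)
(R(3) - ((-2 + 2)*0)*(-3)*1*4)*a = ((-1 + 3**2 - 2*3) - ((-2 + 2)*0)*(-3)*1*4)*(-1365) = ((-1 + 9 - 6) - (0*0)*(-3)*4)*(-1365) = (2 - 0*(-3)*4)*(-1365) = (2 - 0*4)*(-1365) = (2 - 1*0)*(-1365) = (2 + 0)*(-1365) = 2*(-1365) = -2730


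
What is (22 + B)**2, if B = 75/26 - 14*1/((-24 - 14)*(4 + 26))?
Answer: 8508771049/13727025 ≈ 619.86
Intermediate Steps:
B = 10733/3705 (B = 75*(1/26) - 14/((-38*30)) = 75/26 - 14/(-1140) = 75/26 - 14*(-1/1140) = 75/26 + 7/570 = 10733/3705 ≈ 2.8969)
(22 + B)**2 = (22 + 10733/3705)**2 = (92243/3705)**2 = 8508771049/13727025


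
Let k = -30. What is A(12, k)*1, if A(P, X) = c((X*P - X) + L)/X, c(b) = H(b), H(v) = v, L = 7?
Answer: 323/30 ≈ 10.767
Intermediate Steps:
c(b) = b
A(P, X) = (7 - X + P*X)/X (A(P, X) = ((X*P - X) + 7)/X = ((P*X - X) + 7)/X = ((-X + P*X) + 7)/X = (7 - X + P*X)/X)
A(12, k)*1 = (-1 + 12 + 7/(-30))*1 = (-1 + 12 + 7*(-1/30))*1 = (-1 + 12 - 7/30)*1 = (323/30)*1 = 323/30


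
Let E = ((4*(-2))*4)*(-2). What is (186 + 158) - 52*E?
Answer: -2984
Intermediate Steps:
E = 64 (E = -8*4*(-2) = -32*(-2) = 64)
(186 + 158) - 52*E = (186 + 158) - 52*64 = 344 - 3328 = -2984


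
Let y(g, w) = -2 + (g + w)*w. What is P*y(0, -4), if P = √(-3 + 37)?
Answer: 14*√34 ≈ 81.633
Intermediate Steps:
y(g, w) = -2 + w*(g + w)
P = √34 ≈ 5.8309
P*y(0, -4) = √34*(-2 + (-4)² + 0*(-4)) = √34*(-2 + 16 + 0) = √34*14 = 14*√34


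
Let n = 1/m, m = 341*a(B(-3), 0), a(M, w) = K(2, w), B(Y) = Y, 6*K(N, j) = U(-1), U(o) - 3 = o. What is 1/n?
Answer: 341/3 ≈ 113.67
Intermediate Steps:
U(o) = 3 + o
K(N, j) = ⅓ (K(N, j) = (3 - 1)/6 = (⅙)*2 = ⅓)
a(M, w) = ⅓
m = 341/3 (m = 341*(⅓) = 341/3 ≈ 113.67)
n = 3/341 (n = 1/(341/3) = 3/341 ≈ 0.0087977)
1/n = 1/(3/341) = 341/3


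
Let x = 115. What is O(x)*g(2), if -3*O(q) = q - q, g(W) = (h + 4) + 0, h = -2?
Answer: 0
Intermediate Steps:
g(W) = 2 (g(W) = (-2 + 4) + 0 = 2 + 0 = 2)
O(q) = 0 (O(q) = -(q - q)/3 = -⅓*0 = 0)
O(x)*g(2) = 0*2 = 0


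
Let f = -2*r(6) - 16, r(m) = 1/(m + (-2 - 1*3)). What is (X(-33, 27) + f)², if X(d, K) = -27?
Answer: 2025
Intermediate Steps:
r(m) = 1/(-5 + m) (r(m) = 1/(m + (-2 - 3)) = 1/(m - 5) = 1/(-5 + m))
f = -18 (f = -2/(-5 + 6) - 16 = -2/1 - 16 = -2*1 - 16 = -2 - 16 = -18)
(X(-33, 27) + f)² = (-27 - 18)² = (-45)² = 2025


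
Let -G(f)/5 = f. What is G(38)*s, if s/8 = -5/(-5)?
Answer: -1520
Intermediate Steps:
G(f) = -5*f
s = 8 (s = 8*(-5/(-5)) = 8*(-5*(-⅕)) = 8*1 = 8)
G(38)*s = -5*38*8 = -190*8 = -1520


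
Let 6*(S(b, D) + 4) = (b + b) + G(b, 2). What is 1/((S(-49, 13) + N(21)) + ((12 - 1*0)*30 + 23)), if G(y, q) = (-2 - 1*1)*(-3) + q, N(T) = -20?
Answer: 2/689 ≈ 0.0029028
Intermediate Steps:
G(y, q) = 9 + q (G(y, q) = (-2 - 1)*(-3) + q = -3*(-3) + q = 9 + q)
S(b, D) = -13/6 + b/3 (S(b, D) = -4 + ((b + b) + (9 + 2))/6 = -4 + (2*b + 11)/6 = -4 + (11 + 2*b)/6 = -4 + (11/6 + b/3) = -13/6 + b/3)
1/((S(-49, 13) + N(21)) + ((12 - 1*0)*30 + 23)) = 1/(((-13/6 + (1/3)*(-49)) - 20) + ((12 - 1*0)*30 + 23)) = 1/(((-13/6 - 49/3) - 20) + ((12 + 0)*30 + 23)) = 1/((-37/2 - 20) + (12*30 + 23)) = 1/(-77/2 + (360 + 23)) = 1/(-77/2 + 383) = 1/(689/2) = 2/689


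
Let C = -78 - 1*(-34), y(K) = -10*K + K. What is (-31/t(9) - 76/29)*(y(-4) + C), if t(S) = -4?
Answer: -1190/29 ≈ -41.034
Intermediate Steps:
y(K) = -9*K
C = -44 (C = -78 + 34 = -44)
(-31/t(9) - 76/29)*(y(-4) + C) = (-31/(-4) - 76/29)*(-9*(-4) - 44) = (-31*(-¼) - 76*1/29)*(36 - 44) = (31/4 - 76/29)*(-8) = (595/116)*(-8) = -1190/29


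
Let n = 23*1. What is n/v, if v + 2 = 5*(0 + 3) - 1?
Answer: 23/12 ≈ 1.9167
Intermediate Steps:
n = 23
v = 12 (v = -2 + (5*(0 + 3) - 1) = -2 + (5*3 - 1) = -2 + (15 - 1) = -2 + 14 = 12)
n/v = 23/12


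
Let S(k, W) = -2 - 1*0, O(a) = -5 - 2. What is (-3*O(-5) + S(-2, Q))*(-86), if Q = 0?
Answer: -1634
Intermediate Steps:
O(a) = -7
S(k, W) = -2 (S(k, W) = -2 + 0 = -2)
(-3*O(-5) + S(-2, Q))*(-86) = (-3*(-7) - 2)*(-86) = (21 - 2)*(-86) = 19*(-86) = -1634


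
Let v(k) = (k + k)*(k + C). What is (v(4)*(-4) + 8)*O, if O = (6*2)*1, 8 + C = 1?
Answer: 1248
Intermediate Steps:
C = -7 (C = -8 + 1 = -7)
v(k) = 2*k*(-7 + k) (v(k) = (k + k)*(k - 7) = (2*k)*(-7 + k) = 2*k*(-7 + k))
O = 12 (O = 12*1 = 12)
(v(4)*(-4) + 8)*O = ((2*4*(-7 + 4))*(-4) + 8)*12 = ((2*4*(-3))*(-4) + 8)*12 = (-24*(-4) + 8)*12 = (96 + 8)*12 = 104*12 = 1248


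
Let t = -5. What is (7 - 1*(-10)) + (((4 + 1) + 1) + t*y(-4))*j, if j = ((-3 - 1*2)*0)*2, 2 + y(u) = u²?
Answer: 17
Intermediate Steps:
y(u) = -2 + u²
j = 0 (j = ((-3 - 2)*0)*2 = -5*0*2 = 0*2 = 0)
(7 - 1*(-10)) + (((4 + 1) + 1) + t*y(-4))*j = (7 - 1*(-10)) + (((4 + 1) + 1) - 5*(-2 + (-4)²))*0 = (7 + 10) + ((5 + 1) - 5*(-2 + 16))*0 = 17 + (6 - 5*14)*0 = 17 + (6 - 70)*0 = 17 - 64*0 = 17 + 0 = 17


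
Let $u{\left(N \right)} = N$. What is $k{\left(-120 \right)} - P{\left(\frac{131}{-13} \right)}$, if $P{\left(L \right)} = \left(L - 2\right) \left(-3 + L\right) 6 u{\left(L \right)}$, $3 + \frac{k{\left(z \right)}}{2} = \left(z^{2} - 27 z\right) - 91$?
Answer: $\frac{98075464}{2197} \approx 44641.0$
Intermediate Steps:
$k{\left(z \right)} = -188 - 54 z + 2 z^{2}$ ($k{\left(z \right)} = -6 + 2 \left(\left(z^{2} - 27 z\right) - 91\right) = -6 + 2 \left(-91 + z^{2} - 27 z\right) = -6 - \left(182 - 2 z^{2} + 54 z\right) = -188 - 54 z + 2 z^{2}$)
$P{\left(L \right)} = 6 L \left(-3 + L\right) \left(-2 + L\right)$ ($P{\left(L \right)} = \left(L - 2\right) \left(-3 + L\right) 6 L = \left(-2 + L\right) \left(-3 + L\right) 6 L = \left(-3 + L\right) \left(-2 + L\right) 6 L = 6 \left(-3 + L\right) \left(-2 + L\right) L = 6 L \left(-3 + L\right) \left(-2 + L\right)$)
$k{\left(-120 \right)} - P{\left(\frac{131}{-13} \right)} = \left(-188 - -6480 + 2 \left(-120\right)^{2}\right) - 6 \frac{131}{-13} \left(6 + \left(\frac{131}{-13}\right)^{2} - 5 \frac{131}{-13}\right) = \left(-188 + 6480 + 2 \cdot 14400\right) - 6 \cdot 131 \left(- \frac{1}{13}\right) \left(6 + \left(131 \left(- \frac{1}{13}\right)\right)^{2} - 5 \cdot 131 \left(- \frac{1}{13}\right)\right) = \left(-188 + 6480 + 28800\right) - 6 \left(- \frac{131}{13}\right) \left(6 + \left(- \frac{131}{13}\right)^{2} - - \frac{655}{13}\right) = 35092 - 6 \left(- \frac{131}{13}\right) \left(6 + \frac{17161}{169} + \frac{655}{13}\right) = 35092 - 6 \left(- \frac{131}{13}\right) \frac{26690}{169} = 35092 - - \frac{20978340}{2197} = 35092 + \frac{20978340}{2197} = \frac{98075464}{2197}$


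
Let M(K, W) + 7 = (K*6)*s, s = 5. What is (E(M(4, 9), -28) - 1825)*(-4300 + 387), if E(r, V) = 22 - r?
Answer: 7497308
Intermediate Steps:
M(K, W) = -7 + 30*K (M(K, W) = -7 + (K*6)*5 = -7 + (6*K)*5 = -7 + 30*K)
(E(M(4, 9), -28) - 1825)*(-4300 + 387) = ((22 - (-7 + 30*4)) - 1825)*(-4300 + 387) = ((22 - (-7 + 120)) - 1825)*(-3913) = ((22 - 1*113) - 1825)*(-3913) = ((22 - 113) - 1825)*(-3913) = (-91 - 1825)*(-3913) = -1916*(-3913) = 7497308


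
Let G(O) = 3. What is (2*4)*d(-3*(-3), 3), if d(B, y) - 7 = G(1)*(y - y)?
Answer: 56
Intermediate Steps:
d(B, y) = 7 (d(B, y) = 7 + 3*(y - y) = 7 + 3*0 = 7 + 0 = 7)
(2*4)*d(-3*(-3), 3) = (2*4)*7 = 8*7 = 56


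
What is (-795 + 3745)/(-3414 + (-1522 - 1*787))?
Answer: -50/97 ≈ -0.51546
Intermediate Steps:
(-795 + 3745)/(-3414 + (-1522 - 1*787)) = 2950/(-3414 + (-1522 - 787)) = 2950/(-3414 - 2309) = 2950/(-5723) = 2950*(-1/5723) = -50/97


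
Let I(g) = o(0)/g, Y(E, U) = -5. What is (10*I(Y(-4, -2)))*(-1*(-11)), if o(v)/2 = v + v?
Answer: 0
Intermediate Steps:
o(v) = 4*v (o(v) = 2*(v + v) = 2*(2*v) = 4*v)
I(g) = 0 (I(g) = (4*0)/g = 0/g = 0)
(10*I(Y(-4, -2)))*(-1*(-11)) = (10*0)*(-1*(-11)) = 0*11 = 0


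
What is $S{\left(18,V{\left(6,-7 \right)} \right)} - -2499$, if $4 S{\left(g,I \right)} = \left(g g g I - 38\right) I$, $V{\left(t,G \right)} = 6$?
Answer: $54930$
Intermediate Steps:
$S{\left(g,I \right)} = \frac{I \left(-38 + I g^{3}\right)}{4}$ ($S{\left(g,I \right)} = \frac{\left(g g g I - 38\right) I}{4} = \frac{\left(g^{2} g I - 38\right) I}{4} = \frac{\left(g^{3} I - 38\right) I}{4} = \frac{\left(I g^{3} - 38\right) I}{4} = \frac{\left(-38 + I g^{3}\right) I}{4} = \frac{I \left(-38 + I g^{3}\right)}{4}$)
$S{\left(18,V{\left(6,-7 \right)} \right)} - -2499 = \frac{1}{4} \cdot 6 \left(-38 + 6 \cdot 18^{3}\right) - -2499 = \frac{1}{4} \cdot 6 \left(-38 + 6 \cdot 5832\right) + 2499 = \frac{1}{4} \cdot 6 \left(-38 + 34992\right) + 2499 = \frac{1}{4} \cdot 6 \cdot 34954 + 2499 = 52431 + 2499 = 54930$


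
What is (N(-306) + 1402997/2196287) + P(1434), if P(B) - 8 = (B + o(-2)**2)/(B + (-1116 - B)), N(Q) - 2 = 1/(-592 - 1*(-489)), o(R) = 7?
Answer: 2347927980661/252458798076 ≈ 9.3002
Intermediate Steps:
N(Q) = 205/103 (N(Q) = 2 + 1/(-592 - 1*(-489)) = 2 + 1/(-592 + 489) = 2 + 1/(-103) = 2 - 1/103 = 205/103)
P(B) = 8879/1116 - B/1116 (P(B) = 8 + (B + 7**2)/(B + (-1116 - B)) = 8 + (B + 49)/(-1116) = 8 + (49 + B)*(-1/1116) = 8 + (-49/1116 - B/1116) = 8879/1116 - B/1116)
(N(-306) + 1402997/2196287) + P(1434) = (205/103 + 1402997/2196287) + (8879/1116 - 1/1116*1434) = (205/103 + 1402997*(1/2196287)) + (8879/1116 - 239/186) = (205/103 + 1402997/2196287) + 7445/1116 = 594747526/226217561 + 7445/1116 = 2347927980661/252458798076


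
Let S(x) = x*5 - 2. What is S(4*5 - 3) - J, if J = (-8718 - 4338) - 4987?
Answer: 18126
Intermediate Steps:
S(x) = -2 + 5*x (S(x) = 5*x - 2 = -2 + 5*x)
J = -18043 (J = -13056 - 4987 = -18043)
S(4*5 - 3) - J = (-2 + 5*(4*5 - 3)) - 1*(-18043) = (-2 + 5*(20 - 3)) + 18043 = (-2 + 5*17) + 18043 = (-2 + 85) + 18043 = 83 + 18043 = 18126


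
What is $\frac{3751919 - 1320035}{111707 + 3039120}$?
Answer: $\frac{2431884}{3150827} \approx 0.77182$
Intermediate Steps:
$\frac{3751919 - 1320035}{111707 + 3039120} = \frac{2431884}{3150827}$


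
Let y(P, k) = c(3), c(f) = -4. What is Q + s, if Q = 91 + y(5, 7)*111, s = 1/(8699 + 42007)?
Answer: -17899217/50706 ≈ -353.00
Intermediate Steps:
y(P, k) = -4
s = 1/50706 ≈ 1.9722e-5
Q = -353 (Q = 91 - 4*111 = 91 - 444 = -353)
Q + s = -353 + 1/50706 = -17899217/50706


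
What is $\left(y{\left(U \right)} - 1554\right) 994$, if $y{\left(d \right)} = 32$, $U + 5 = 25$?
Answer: $-1512868$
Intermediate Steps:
$U = 20$ ($U = -5 + 25 = 20$)
$\left(y{\left(U \right)} - 1554\right) 994 = \left(32 - 1554\right) 994 = \left(-1522\right) 994 = -1512868$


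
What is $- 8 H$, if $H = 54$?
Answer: $-432$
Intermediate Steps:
$- 8 H = \left(-8\right) 54 = -432$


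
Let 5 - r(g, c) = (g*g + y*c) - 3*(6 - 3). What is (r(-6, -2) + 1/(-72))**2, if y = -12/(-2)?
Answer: 519841/5184 ≈ 100.28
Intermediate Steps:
y = 6 (y = -12*(-1/2) = 6)
r(g, c) = 14 - g**2 - 6*c (r(g, c) = 5 - ((g*g + 6*c) - 3*(6 - 3)) = 5 - ((g**2 + 6*c) - 3*3) = 5 - ((g**2 + 6*c) - 9) = 5 - (-9 + g**2 + 6*c) = 5 + (9 - g**2 - 6*c) = 14 - g**2 - 6*c)
(r(-6, -2) + 1/(-72))**2 = ((14 - 1*(-6)**2 - 6*(-2)) + 1/(-72))**2 = ((14 - 1*36 + 12) - 1/72)**2 = ((14 - 36 + 12) - 1/72)**2 = (-10 - 1/72)**2 = (-721/72)**2 = 519841/5184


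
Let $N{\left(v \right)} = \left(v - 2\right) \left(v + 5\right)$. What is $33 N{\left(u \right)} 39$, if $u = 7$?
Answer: $77220$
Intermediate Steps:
$N{\left(v \right)} = \left(-2 + v\right) \left(5 + v\right)$
$33 N{\left(u \right)} 39 = 33 \left(-10 + 7^{2} + 3 \cdot 7\right) 39 = 33 \left(-10 + 49 + 21\right) 39 = 33 \cdot 60 \cdot 39 = 1980 \cdot 39 = 77220$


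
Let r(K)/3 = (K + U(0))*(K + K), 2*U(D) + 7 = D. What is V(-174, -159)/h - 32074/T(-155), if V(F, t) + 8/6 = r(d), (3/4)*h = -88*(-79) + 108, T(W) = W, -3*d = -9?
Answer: 181152991/875440 ≈ 206.93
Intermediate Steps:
d = 3 (d = -⅓*(-9) = 3)
U(D) = -7/2 + D/2
r(K) = 6*K*(-7/2 + K) (r(K) = 3*((K + (-7/2 + (½)*0))*(K + K)) = 3*((K + (-7/2 + 0))*(2*K)) = 3*((K - 7/2)*(2*K)) = 3*((-7/2 + K)*(2*K)) = 3*(2*K*(-7/2 + K)) = 6*K*(-7/2 + K))
h = 28240/3 (h = 4*(-88*(-79) + 108)/3 = 4*(6952 + 108)/3 = (4/3)*7060 = 28240/3 ≈ 9413.3)
V(F, t) = -31/3 (V(F, t) = -4/3 + 3*3*(-7 + 2*3) = -4/3 + 3*3*(-7 + 6) = -4/3 + 3*3*(-1) = -4/3 - 9 = -31/3)
V(-174, -159)/h - 32074/T(-155) = -31/(3*28240/3) - 32074/(-155) = -31/3*3/28240 - 32074*(-1/155) = -31/28240 + 32074/155 = 181152991/875440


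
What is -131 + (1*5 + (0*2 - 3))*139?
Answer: 147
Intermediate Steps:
-131 + (1*5 + (0*2 - 3))*139 = -131 + (5 + (0 - 3))*139 = -131 + (5 - 3)*139 = -131 + 2*139 = -131 + 278 = 147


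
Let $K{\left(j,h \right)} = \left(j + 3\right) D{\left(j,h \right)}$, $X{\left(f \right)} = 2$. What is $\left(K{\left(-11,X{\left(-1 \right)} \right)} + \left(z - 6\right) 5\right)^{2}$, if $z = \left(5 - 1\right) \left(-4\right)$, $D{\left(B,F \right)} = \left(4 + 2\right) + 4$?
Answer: $36100$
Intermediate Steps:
$D{\left(B,F \right)} = 10$ ($D{\left(B,F \right)} = 6 + 4 = 10$)
$z = -16$ ($z = 4 \left(-4\right) = -16$)
$K{\left(j,h \right)} = 30 + 10 j$ ($K{\left(j,h \right)} = \left(j + 3\right) 10 = \left(3 + j\right) 10 = 30 + 10 j$)
$\left(K{\left(-11,X{\left(-1 \right)} \right)} + \left(z - 6\right) 5\right)^{2} = \left(\left(30 + 10 \left(-11\right)\right) + \left(-16 - 6\right) 5\right)^{2} = \left(\left(30 - 110\right) - 110\right)^{2} = \left(-80 - 110\right)^{2} = \left(-190\right)^{2} = 36100$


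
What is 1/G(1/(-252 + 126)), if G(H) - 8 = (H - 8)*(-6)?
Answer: 21/1177 ≈ 0.017842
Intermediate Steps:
G(H) = 56 - 6*H (G(H) = 8 + (H - 8)*(-6) = 8 + (-8 + H)*(-6) = 8 + (48 - 6*H) = 56 - 6*H)
1/G(1/(-252 + 126)) = 1/(56 - 6/(-252 + 126)) = 1/(56 - 6/(-126)) = 1/(56 - 6*(-1/126)) = 1/(56 + 1/21) = 1/(1177/21) = 21/1177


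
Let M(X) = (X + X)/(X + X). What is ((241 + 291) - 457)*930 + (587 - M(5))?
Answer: 70336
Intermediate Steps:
M(X) = 1 (M(X) = (2*X)/((2*X)) = (2*X)*(1/(2*X)) = 1)
((241 + 291) - 457)*930 + (587 - M(5)) = ((241 + 291) - 457)*930 + (587 - 1*1) = (532 - 457)*930 + (587 - 1) = 75*930 + 586 = 69750 + 586 = 70336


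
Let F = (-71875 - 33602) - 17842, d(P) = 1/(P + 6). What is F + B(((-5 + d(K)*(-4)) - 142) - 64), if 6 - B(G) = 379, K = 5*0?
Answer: -123692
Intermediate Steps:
K = 0
d(P) = 1/(6 + P)
B(G) = -373 (B(G) = 6 - 1*379 = 6 - 379 = -373)
F = -123319 (F = -105477 - 17842 = -123319)
F + B(((-5 + d(K)*(-4)) - 142) - 64) = -123319 - 373 = -123692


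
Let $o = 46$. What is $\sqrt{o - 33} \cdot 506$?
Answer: $506 \sqrt{13} \approx 1824.4$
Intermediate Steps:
$\sqrt{o - 33} \cdot 506 = \sqrt{46 - 33} \cdot 506 = \sqrt{13} \cdot 506 = 506 \sqrt{13}$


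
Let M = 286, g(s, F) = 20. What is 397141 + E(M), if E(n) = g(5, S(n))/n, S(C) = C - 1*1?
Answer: 56791173/143 ≈ 3.9714e+5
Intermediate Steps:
S(C) = -1 + C (S(C) = C - 1 = -1 + C)
E(n) = 20/n
397141 + E(M) = 397141 + 20/286 = 397141 + 20*(1/286) = 397141 + 10/143 = 56791173/143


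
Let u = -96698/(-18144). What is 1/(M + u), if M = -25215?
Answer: -1296/32671733 ≈ -3.9667e-5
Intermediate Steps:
u = 6907/1296 (u = -96698*(-1/18144) = 6907/1296 ≈ 5.3295)
1/(M + u) = 1/(-25215 + 6907/1296) = 1/(-32671733/1296) = -1296/32671733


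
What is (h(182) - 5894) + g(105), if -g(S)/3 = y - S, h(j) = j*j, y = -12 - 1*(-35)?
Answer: 27476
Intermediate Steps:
y = 23 (y = -12 + 35 = 23)
h(j) = j²
g(S) = -69 + 3*S (g(S) = -3*(23 - S) = -69 + 3*S)
(h(182) - 5894) + g(105) = (182² - 5894) + (-69 + 3*105) = (33124 - 5894) + (-69 + 315) = 27230 + 246 = 27476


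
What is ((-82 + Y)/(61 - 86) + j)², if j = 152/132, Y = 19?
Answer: 9174841/680625 ≈ 13.480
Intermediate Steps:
j = 38/33 (j = 152*(1/132) = 38/33 ≈ 1.1515)
((-82 + Y)/(61 - 86) + j)² = ((-82 + 19)/(61 - 86) + 38/33)² = (-63/(-25) + 38/33)² = (-63*(-1/25) + 38/33)² = (63/25 + 38/33)² = (3029/825)² = 9174841/680625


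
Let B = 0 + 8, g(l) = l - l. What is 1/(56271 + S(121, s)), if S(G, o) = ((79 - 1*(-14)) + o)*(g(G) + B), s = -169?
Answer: 1/55663 ≈ 1.7965e-5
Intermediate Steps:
g(l) = 0
B = 8
S(G, o) = 744 + 8*o (S(G, o) = ((79 - 1*(-14)) + o)*(0 + 8) = ((79 + 14) + o)*8 = (93 + o)*8 = 744 + 8*o)
1/(56271 + S(121, s)) = 1/(56271 + (744 + 8*(-169))) = 1/(56271 + (744 - 1352)) = 1/(56271 - 608) = 1/55663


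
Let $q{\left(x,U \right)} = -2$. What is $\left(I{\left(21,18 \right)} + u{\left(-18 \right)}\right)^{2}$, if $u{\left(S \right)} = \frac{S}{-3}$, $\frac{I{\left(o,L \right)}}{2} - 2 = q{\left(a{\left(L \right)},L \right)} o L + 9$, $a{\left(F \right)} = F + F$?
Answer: $2202256$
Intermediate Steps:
$a{\left(F \right)} = 2 F$
$I{\left(o,L \right)} = 22 - 4 L o$ ($I{\left(o,L \right)} = 4 + 2 \left(- 2 o L + 9\right) = 4 + 2 \left(- 2 L o + 9\right) = 4 + 2 \left(9 - 2 L o\right) = 4 - \left(-18 + 4 L o\right) = 22 - 4 L o$)
$u{\left(S \right)} = - \frac{S}{3}$ ($u{\left(S \right)} = S \left(- \frac{1}{3}\right) = - \frac{S}{3}$)
$\left(I{\left(21,18 \right)} + u{\left(-18 \right)}\right)^{2} = \left(\left(22 - 72 \cdot 21\right) - -6\right)^{2} = \left(\left(22 - 1512\right) + 6\right)^{2} = \left(-1490 + 6\right)^{2} = \left(-1484\right)^{2} = 2202256$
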